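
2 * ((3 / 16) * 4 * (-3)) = -9 / 2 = -4.50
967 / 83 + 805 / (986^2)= 940180347 / 80692268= 11.65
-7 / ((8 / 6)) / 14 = -3 / 8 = -0.38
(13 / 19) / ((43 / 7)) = 91 / 817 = 0.11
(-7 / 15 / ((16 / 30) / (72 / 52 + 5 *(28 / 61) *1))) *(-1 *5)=51065 / 3172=16.10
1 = 1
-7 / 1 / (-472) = 7 / 472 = 0.01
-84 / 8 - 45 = -111 / 2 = -55.50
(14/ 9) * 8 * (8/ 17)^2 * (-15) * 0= 0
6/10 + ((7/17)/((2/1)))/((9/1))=953/1530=0.62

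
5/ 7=0.71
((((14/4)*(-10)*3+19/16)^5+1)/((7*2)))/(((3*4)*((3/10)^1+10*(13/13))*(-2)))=9030673202768375/2592079872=3483948.66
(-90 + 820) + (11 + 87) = 828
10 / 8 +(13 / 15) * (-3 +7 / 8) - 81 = -9791 / 120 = -81.59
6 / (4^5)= 3 / 512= 0.01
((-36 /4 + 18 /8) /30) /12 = -3 /160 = -0.02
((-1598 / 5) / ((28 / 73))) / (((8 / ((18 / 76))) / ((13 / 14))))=-6824259 / 297920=-22.91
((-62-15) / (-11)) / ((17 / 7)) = 49 / 17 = 2.88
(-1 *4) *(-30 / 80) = 3 / 2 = 1.50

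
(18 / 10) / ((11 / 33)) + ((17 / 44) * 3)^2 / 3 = 56607 / 9680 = 5.85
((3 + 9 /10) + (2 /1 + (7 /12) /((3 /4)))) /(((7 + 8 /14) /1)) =4207 /4770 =0.88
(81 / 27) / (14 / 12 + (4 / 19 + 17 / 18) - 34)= -513 / 5417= -0.09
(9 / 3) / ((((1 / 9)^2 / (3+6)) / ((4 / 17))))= 8748 / 17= 514.59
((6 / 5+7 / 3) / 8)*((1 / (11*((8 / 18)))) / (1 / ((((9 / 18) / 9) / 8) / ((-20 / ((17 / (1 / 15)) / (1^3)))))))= -901 / 112640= -0.01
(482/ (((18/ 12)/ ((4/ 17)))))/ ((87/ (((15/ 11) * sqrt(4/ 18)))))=19280 * sqrt(2)/ 48807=0.56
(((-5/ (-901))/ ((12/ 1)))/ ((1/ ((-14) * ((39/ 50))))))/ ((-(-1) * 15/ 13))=-1183/ 270300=-0.00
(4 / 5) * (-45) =-36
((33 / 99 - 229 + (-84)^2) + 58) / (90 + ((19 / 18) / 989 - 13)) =122572704 / 1370773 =89.42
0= 0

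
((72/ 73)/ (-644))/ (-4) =9/ 23506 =0.00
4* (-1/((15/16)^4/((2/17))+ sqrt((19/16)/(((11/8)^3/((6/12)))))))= -600567644160000/980616264689939+ 3023656976384* sqrt(209)/980616264689939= -0.57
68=68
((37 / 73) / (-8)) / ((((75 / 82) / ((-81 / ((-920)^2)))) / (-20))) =-40959 / 308936000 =-0.00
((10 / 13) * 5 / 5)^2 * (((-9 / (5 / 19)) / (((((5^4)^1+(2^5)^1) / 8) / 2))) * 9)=-54720 / 12337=-4.44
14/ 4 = 7/ 2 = 3.50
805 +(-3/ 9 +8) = 2438/ 3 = 812.67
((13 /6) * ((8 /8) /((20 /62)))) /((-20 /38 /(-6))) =76.57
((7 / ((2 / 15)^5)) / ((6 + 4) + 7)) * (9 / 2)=47840625 / 1088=43971.16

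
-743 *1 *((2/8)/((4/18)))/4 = -6687/32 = -208.97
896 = 896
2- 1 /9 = 17 /9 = 1.89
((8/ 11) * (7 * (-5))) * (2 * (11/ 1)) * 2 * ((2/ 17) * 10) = -22400/ 17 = -1317.65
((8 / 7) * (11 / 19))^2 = 0.44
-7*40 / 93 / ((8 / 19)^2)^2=-4561235 / 47616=-95.79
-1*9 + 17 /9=-64 /9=-7.11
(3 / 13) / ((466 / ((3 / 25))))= 9 / 151450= 0.00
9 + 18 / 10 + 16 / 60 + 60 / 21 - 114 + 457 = 37477 / 105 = 356.92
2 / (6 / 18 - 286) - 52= -44570 / 857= -52.01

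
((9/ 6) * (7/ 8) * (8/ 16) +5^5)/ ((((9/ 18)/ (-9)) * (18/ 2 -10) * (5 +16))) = 300063/ 112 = 2679.13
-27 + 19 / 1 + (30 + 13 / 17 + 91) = 1934 / 17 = 113.76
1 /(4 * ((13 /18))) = 9 /26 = 0.35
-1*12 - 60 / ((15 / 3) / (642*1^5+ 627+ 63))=-15996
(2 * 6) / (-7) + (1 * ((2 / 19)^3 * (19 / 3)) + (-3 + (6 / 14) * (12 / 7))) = -210793 / 53067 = -3.97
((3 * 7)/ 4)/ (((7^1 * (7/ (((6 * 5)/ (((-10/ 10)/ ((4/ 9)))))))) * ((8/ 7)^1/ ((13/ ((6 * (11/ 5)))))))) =-325/ 264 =-1.23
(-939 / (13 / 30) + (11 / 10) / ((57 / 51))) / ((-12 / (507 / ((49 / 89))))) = 126322417 / 760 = 166213.71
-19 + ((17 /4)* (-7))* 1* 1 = -195 /4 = -48.75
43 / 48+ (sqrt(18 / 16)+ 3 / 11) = 3 * sqrt(2) / 4+ 617 / 528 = 2.23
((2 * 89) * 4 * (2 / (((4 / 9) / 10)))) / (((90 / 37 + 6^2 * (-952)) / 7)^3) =-0.00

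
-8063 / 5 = -1612.60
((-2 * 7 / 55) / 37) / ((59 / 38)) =-532 / 120065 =-0.00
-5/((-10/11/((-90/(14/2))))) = -495/7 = -70.71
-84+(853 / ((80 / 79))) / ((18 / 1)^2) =-2109893 / 25920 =-81.40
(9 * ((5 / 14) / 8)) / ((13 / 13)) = 45 / 112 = 0.40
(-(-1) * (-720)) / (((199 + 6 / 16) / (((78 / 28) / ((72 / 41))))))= -12792 / 2233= -5.73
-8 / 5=-1.60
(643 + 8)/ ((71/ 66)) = 42966/ 71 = 605.15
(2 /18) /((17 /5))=5 /153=0.03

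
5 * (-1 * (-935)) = 4675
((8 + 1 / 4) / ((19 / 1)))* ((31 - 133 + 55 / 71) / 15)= -79057 / 26980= -2.93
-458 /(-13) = 458 /13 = 35.23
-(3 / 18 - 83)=82.83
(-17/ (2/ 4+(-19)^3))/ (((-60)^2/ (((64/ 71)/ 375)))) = 136/ 82173403125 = 0.00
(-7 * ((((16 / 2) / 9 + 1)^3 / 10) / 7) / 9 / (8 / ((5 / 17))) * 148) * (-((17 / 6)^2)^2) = 893090053 / 34012224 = 26.26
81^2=6561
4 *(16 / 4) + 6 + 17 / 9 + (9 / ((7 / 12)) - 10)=29.32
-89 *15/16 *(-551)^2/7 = -405307335/112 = -3618815.49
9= 9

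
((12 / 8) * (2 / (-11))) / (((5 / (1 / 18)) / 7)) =-7 / 330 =-0.02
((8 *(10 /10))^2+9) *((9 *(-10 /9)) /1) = -730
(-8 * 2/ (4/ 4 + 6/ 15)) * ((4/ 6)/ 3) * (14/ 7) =-320/ 63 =-5.08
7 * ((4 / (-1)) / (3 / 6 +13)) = -56 / 27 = -2.07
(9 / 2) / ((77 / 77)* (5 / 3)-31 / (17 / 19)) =-459 / 3364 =-0.14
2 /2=1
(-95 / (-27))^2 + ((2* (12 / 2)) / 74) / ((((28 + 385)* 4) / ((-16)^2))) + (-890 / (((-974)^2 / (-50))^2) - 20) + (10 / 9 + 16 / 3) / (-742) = -7.60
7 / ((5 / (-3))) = -21 / 5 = -4.20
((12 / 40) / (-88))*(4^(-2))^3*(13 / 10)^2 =-507 / 360448000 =-0.00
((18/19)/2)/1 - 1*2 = -29/19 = -1.53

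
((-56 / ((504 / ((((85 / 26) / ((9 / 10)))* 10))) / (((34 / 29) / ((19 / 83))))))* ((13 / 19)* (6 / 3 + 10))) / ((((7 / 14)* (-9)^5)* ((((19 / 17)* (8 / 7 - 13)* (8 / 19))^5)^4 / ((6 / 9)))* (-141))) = -11715129228333080055715426109337559746591336125 / 368914223285977977253244348034733936697496160159591385833666510848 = -0.00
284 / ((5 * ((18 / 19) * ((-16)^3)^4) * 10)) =1349 / 63331869759897600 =0.00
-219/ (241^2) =-219/ 58081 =-0.00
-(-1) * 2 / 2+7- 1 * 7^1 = 1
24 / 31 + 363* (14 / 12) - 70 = 21965 / 62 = 354.27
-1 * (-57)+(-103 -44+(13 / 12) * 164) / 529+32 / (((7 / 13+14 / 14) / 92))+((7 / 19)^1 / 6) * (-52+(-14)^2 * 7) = 13448963 / 6555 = 2051.71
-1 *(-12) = 12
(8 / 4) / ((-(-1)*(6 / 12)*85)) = 4 / 85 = 0.05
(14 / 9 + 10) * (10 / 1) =1040 / 9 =115.56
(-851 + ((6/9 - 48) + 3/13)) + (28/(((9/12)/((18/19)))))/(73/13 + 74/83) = -892.67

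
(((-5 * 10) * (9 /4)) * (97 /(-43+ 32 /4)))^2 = 19053225 /196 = 97210.33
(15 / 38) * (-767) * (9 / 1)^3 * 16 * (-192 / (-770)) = -1288265472 / 1463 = -880564.23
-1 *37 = -37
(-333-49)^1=-382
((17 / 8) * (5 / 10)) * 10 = 85 / 8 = 10.62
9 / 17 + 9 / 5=198 / 85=2.33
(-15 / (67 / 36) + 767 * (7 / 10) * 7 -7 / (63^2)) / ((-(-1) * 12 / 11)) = 15671459287 / 4558680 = 3437.72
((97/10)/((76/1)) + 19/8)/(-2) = -951/760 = -1.25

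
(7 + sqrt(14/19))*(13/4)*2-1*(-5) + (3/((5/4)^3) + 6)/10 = 13*sqrt(266)/38 + 64067/1250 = 56.83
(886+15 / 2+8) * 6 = 5409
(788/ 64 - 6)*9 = 909/ 16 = 56.81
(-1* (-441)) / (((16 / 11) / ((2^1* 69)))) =334719 / 8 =41839.88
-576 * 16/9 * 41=-41984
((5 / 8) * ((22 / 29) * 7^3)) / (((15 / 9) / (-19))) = -215061 / 116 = -1853.97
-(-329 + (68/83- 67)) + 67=38361/83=462.18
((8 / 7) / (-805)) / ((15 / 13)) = -104 / 84525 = -0.00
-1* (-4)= 4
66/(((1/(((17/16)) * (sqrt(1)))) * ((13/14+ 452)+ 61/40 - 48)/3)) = 58905/113807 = 0.52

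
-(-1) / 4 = 1 / 4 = 0.25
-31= -31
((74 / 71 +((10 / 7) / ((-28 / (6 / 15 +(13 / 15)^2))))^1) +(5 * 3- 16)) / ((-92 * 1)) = 737 / 4115160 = 0.00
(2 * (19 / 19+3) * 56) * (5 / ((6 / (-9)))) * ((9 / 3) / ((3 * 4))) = -840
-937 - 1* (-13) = -924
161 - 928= -767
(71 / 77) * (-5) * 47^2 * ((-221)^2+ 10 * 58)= -38755701095 / 77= -503320793.44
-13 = -13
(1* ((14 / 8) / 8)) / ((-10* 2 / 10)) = -7 / 64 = -0.11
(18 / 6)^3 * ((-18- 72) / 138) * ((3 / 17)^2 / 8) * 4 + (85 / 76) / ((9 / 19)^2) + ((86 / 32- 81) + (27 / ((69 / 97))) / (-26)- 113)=-21060808627 / 111988656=-188.06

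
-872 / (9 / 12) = -1162.67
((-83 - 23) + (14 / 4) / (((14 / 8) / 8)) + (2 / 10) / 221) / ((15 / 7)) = -696143 / 16575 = -42.00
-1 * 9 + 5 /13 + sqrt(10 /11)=-112 /13 + sqrt(110) /11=-7.66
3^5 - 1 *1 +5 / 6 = 1457 / 6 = 242.83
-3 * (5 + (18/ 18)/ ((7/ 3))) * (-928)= 105792/ 7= 15113.14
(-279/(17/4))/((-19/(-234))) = -261144/323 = -808.50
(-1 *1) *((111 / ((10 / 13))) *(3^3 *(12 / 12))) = -38961 / 10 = -3896.10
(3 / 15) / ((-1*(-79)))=1 / 395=0.00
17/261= 0.07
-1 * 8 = -8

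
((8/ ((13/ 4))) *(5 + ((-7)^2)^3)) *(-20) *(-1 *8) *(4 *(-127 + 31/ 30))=-303523475456/ 13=-23347959650.46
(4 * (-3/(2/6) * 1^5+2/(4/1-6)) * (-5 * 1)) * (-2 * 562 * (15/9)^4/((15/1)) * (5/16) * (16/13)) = -44476.10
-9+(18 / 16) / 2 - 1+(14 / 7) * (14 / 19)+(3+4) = -293 / 304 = -0.96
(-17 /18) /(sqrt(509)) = -17* sqrt(509) /9162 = -0.04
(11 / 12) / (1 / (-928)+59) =2552 / 164253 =0.02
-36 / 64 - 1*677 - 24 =-11225 / 16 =-701.56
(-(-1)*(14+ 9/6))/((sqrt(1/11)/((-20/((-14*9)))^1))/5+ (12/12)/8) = -852500/56629+ 781200*sqrt(11)/56629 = 30.70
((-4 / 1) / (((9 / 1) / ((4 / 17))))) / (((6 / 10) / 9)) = -80 / 51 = -1.57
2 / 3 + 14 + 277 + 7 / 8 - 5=6901 / 24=287.54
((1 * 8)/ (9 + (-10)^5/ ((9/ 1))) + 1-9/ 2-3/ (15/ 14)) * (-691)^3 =2077171913036907/ 999190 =2078855786.22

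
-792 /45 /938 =-44 /2345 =-0.02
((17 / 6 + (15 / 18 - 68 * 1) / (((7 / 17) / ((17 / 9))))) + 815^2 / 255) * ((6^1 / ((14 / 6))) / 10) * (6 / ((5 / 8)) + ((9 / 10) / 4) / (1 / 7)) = 1100866981 / 166600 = 6607.85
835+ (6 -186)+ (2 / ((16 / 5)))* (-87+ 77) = 2595 / 4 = 648.75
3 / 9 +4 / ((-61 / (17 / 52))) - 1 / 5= 1331 / 11895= 0.11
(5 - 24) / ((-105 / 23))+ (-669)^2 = 46994342 / 105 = 447565.16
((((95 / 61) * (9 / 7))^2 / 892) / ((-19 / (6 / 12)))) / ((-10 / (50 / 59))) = 192375 / 19191221224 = 0.00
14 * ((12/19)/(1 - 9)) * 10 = -210/19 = -11.05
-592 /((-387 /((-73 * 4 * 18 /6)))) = -172864 /129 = -1340.03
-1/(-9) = 1/9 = 0.11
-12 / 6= -2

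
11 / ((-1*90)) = -11 / 90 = -0.12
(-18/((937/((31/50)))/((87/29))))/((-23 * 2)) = 837/1077550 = 0.00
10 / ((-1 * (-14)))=5 / 7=0.71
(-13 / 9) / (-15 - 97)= 13 / 1008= 0.01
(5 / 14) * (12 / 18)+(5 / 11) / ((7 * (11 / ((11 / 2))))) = 125 / 462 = 0.27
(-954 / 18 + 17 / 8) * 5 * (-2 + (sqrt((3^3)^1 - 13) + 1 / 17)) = 67155 / 136 - 2035 * sqrt(14) / 8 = -458.00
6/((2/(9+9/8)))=243/8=30.38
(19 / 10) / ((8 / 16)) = 3.80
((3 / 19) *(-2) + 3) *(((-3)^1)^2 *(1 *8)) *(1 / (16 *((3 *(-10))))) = -153 / 380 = -0.40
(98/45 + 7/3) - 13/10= 289/90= 3.21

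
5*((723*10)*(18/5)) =130140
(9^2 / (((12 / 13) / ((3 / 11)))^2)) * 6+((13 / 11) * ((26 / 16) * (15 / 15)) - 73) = -13869 / 484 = -28.65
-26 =-26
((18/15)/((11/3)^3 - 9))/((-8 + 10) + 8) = 81/27200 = 0.00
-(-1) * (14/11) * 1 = 14/11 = 1.27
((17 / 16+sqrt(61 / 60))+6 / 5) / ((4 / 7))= 7 * sqrt(915) / 120+1267 / 320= 5.72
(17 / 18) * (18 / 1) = 17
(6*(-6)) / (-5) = 36 / 5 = 7.20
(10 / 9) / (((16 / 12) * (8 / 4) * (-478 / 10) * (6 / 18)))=-25 / 956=-0.03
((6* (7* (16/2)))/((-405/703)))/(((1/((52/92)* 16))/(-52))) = 851608576/3105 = 274270.07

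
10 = 10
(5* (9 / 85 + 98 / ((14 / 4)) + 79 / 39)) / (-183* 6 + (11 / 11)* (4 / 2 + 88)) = -49943 / 334152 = -0.15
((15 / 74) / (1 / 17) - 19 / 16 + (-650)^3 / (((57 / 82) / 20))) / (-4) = 266627919923791 / 134976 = 1975372806.45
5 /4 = 1.25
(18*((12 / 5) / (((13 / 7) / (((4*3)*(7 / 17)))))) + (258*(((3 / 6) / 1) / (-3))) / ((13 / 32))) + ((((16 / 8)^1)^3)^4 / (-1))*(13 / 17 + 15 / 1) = -64563.14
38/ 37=1.03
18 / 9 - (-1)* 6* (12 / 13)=98 / 13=7.54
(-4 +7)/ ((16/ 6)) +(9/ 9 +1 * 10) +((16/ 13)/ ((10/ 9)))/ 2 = 6593/ 520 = 12.68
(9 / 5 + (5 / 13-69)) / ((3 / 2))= -8686 / 195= -44.54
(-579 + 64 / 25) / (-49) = 11.76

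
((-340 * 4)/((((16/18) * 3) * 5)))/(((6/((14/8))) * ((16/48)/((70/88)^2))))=-437325/7744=-56.47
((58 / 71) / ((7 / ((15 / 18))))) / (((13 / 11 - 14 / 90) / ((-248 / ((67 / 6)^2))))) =-53400600 / 283341191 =-0.19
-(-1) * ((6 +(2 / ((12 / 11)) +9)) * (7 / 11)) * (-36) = -4242 / 11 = -385.64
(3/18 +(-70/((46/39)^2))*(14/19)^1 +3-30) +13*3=-1502147/60306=-24.91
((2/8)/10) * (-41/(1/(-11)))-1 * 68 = -2269/40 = -56.72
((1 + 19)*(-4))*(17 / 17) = -80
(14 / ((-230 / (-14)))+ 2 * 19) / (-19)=-4468 / 2185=-2.04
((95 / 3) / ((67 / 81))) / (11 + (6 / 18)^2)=4617 / 1340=3.45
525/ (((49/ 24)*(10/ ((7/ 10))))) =18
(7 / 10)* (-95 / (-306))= 133 / 612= 0.22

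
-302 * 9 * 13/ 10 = -17667/ 5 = -3533.40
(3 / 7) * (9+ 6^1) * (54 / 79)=2430 / 553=4.39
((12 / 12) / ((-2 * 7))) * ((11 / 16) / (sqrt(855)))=-11 * sqrt(95) / 63840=-0.00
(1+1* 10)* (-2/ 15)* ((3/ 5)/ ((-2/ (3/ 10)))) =33/ 250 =0.13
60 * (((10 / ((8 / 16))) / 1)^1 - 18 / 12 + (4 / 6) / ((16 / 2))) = 1115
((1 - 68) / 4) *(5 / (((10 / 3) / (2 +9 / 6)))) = -1407 / 16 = -87.94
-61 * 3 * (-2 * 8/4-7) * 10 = 20130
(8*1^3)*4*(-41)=-1312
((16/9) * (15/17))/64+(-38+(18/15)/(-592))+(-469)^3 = -7786648661863/75480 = -103161746.98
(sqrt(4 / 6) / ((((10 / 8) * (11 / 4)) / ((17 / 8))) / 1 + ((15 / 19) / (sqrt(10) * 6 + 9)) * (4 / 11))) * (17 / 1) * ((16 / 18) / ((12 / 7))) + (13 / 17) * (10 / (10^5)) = -920028032 * sqrt(15) / 65590945155 + 13 / 170000 + 119842107308 * sqrt(6) / 65590945155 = 4.42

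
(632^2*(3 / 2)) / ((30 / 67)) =6690352 / 5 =1338070.40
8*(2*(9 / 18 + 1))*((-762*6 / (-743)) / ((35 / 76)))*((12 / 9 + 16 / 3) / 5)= 11119104 / 26005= 427.58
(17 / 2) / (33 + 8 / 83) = 0.26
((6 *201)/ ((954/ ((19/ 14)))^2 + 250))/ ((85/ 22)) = 4789026/ 7585101905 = 0.00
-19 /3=-6.33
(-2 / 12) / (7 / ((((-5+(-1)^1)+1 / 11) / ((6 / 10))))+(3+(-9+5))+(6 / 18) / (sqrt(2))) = 105625* sqrt(2) / 10917646+542100 / 5458823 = 0.11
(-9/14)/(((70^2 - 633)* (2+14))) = -9/955808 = -0.00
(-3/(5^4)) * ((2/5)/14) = -3/21875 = -0.00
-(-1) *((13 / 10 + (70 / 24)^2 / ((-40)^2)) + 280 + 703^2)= 22786113269 / 46080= 494490.31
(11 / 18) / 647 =11 / 11646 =0.00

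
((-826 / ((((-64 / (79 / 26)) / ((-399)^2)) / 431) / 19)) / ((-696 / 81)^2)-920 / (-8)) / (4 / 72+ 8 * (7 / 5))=1395384580804293315 / 22681864192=61519836.69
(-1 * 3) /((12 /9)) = -9 /4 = -2.25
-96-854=-950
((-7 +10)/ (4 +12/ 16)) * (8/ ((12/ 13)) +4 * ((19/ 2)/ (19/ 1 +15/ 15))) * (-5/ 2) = -317/ 19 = -16.68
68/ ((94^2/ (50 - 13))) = 629/ 2209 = 0.28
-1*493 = -493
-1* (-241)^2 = -58081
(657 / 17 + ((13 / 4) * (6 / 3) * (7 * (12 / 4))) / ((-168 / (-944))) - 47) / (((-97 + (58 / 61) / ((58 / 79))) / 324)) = -42482718 / 16541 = -2568.33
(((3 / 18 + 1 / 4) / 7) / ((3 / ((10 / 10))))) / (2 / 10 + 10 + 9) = 25 / 24192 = 0.00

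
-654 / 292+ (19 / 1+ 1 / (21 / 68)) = 61315 / 3066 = 20.00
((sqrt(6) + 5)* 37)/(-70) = -37/14-37* sqrt(6)/70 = -3.94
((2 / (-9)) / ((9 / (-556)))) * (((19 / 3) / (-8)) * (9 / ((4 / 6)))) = -2641 / 18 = -146.72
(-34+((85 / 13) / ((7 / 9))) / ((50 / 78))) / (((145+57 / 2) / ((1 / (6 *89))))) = -731 / 3242715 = -0.00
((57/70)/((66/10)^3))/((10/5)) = 475/335412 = 0.00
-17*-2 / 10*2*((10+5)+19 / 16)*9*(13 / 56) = 73593 / 320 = 229.98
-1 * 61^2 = -3721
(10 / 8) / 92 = 5 / 368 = 0.01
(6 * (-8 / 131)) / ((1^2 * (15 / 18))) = -288 / 655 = -0.44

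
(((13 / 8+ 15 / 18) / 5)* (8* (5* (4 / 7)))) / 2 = 118 / 21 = 5.62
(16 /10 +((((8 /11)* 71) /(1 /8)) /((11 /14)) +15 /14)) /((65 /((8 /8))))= 4475747 /550550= 8.13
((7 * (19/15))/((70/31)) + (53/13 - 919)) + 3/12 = -3551911/3900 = -910.75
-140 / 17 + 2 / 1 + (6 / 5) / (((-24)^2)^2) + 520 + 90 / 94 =113705995039 / 220907520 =514.72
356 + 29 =385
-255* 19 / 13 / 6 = -1615 / 26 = -62.12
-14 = -14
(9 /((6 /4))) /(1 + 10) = 0.55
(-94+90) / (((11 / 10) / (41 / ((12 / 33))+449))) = -22470 / 11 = -2042.73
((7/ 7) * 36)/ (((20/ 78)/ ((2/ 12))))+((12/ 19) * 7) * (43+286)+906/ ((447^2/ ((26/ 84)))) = 196376667674/ 132872985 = 1477.93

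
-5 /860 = -1 /172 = -0.01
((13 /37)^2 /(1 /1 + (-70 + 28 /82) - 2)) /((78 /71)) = -37843 /23795958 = -0.00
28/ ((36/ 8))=56/ 9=6.22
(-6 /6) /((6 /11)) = -11 /6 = -1.83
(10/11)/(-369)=-10/4059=-0.00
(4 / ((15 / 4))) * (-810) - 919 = -1783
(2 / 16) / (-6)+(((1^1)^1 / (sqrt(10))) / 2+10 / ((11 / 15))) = sqrt(10) / 20+7189 / 528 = 13.77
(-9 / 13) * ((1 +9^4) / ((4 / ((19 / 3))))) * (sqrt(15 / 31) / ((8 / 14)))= -8756.10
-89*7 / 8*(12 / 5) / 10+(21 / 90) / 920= -515837 / 27600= -18.69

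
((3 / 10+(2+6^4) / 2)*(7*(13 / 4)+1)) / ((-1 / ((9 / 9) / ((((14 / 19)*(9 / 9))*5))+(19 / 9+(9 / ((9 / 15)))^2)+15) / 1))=-18838264267 / 5040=-3737750.85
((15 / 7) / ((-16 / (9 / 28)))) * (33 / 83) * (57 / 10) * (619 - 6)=-31132431 / 520576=-59.80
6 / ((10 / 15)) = 9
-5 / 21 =-0.24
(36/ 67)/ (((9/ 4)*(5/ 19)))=304/ 335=0.91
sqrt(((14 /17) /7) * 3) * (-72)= -72 * sqrt(102) /17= -42.77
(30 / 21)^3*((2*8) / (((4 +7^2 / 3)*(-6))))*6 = -48000 / 20923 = -2.29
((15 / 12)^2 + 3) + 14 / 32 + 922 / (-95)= -447 / 95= -4.71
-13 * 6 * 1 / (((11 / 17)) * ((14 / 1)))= -663 / 77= -8.61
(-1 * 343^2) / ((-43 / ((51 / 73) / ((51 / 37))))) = 4353013 / 3139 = 1386.75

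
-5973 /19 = -314.37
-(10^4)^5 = -100000000000000000000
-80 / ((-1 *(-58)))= -40 / 29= -1.38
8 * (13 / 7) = 104 / 7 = 14.86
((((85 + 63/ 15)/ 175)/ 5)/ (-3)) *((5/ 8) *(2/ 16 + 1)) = -669/ 28000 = -0.02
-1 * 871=-871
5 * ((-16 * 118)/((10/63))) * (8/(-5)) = 475776/5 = 95155.20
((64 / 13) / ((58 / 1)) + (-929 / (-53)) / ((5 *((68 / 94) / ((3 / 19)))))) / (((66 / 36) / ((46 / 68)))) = 3785404377 / 12068723810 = 0.31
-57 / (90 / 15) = -19 / 2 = -9.50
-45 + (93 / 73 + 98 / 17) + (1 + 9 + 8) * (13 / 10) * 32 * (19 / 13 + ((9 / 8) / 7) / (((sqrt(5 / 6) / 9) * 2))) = 18954 * sqrt(30) / 175 + 6555202 / 6205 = 1649.67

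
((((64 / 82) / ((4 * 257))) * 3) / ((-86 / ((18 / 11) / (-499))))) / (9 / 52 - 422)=-11232 / 54552706905565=-0.00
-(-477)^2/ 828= -25281/ 92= -274.79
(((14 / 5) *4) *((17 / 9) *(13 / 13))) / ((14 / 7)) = 476 / 45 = 10.58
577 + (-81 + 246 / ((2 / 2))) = 742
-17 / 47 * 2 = -34 / 47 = -0.72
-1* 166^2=-27556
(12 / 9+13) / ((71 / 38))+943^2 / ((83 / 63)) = 11932967953 / 17679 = 674979.80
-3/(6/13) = -13/2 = -6.50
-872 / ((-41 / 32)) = 27904 / 41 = 680.59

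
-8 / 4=-2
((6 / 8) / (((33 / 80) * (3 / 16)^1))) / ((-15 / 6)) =-128 / 33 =-3.88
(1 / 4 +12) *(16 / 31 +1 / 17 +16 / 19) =695261 / 40052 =17.36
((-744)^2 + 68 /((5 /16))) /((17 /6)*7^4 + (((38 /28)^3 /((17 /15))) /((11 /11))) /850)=81.40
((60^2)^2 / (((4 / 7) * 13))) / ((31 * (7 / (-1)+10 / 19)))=-143640000 / 16523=-8693.34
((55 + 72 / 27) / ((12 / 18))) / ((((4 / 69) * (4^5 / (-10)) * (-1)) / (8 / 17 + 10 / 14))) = 8415585 / 487424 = 17.27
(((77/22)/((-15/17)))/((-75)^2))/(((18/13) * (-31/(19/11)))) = 29393/1035787500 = 0.00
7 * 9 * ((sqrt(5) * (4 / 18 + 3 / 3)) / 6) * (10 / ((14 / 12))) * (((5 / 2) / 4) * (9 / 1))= 2475 * sqrt(5) / 4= 1383.57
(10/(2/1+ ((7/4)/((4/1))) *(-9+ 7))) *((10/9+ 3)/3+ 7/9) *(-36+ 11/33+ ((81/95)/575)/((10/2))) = -681.04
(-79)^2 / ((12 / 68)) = 106097 / 3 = 35365.67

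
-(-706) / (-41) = -706 / 41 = -17.22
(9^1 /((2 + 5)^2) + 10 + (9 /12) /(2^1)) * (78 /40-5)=-32.20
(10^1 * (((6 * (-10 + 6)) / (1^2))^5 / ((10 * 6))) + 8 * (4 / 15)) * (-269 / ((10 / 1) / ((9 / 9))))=2677428016 / 75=35699040.21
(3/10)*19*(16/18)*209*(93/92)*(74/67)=9109474/7705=1182.28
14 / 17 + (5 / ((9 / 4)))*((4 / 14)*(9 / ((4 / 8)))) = 1458 / 119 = 12.25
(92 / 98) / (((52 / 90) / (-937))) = -969795 / 637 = -1522.44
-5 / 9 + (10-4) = 49 / 9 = 5.44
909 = 909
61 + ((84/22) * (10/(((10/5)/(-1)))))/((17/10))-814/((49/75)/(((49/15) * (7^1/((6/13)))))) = -34601674/561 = -61678.56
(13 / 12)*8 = 26 / 3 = 8.67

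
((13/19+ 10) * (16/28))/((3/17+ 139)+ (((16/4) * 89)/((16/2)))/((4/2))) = 7888/208563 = 0.04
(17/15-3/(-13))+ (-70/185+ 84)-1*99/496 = 303419027/3578640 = 84.79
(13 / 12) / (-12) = -13 / 144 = -0.09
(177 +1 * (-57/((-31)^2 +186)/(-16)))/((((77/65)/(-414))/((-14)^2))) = -305946880785/25234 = -12124390.93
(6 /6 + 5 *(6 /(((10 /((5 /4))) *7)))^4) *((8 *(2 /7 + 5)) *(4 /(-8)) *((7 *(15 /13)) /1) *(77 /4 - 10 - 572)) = 96163.71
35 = 35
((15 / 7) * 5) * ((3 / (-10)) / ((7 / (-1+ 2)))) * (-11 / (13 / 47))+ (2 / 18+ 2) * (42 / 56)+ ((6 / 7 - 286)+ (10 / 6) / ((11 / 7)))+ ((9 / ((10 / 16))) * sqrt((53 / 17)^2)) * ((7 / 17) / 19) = -607753228987 / 2308526220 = -263.26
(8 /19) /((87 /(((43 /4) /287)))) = 86 /474411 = 0.00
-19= -19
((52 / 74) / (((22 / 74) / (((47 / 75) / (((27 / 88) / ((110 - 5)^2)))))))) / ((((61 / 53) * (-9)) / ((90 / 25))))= -50776544 / 2745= -18497.83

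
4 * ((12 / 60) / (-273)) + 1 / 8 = 1333 / 10920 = 0.12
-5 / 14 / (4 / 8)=-5 / 7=-0.71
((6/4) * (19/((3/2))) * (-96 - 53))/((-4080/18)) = 8493/680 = 12.49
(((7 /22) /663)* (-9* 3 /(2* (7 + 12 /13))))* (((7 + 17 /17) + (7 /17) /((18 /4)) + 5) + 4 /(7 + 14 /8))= -72553 /6548740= -0.01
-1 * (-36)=36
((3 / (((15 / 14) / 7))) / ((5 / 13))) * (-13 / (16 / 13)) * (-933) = 100440249 / 200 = 502201.24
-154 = -154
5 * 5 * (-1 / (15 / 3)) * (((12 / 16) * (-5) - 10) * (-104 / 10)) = -715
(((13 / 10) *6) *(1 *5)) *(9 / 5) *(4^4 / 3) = 29952 / 5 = 5990.40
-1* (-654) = 654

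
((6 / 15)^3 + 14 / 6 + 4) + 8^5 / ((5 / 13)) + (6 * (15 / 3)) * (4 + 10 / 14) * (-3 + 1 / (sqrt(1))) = 222915893 / 2625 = 84920.34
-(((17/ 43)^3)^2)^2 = -582622237229761/ 39959630797262576401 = -0.00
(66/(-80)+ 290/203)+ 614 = 614.60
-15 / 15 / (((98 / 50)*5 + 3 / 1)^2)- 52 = -213017 / 4096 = -52.01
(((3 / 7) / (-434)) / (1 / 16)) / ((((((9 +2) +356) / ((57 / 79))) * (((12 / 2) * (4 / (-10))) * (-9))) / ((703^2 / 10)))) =-9389971 / 132121101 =-0.07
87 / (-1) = -87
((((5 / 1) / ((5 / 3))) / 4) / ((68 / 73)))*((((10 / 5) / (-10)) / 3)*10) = -73 / 136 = -0.54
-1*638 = -638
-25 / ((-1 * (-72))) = -25 / 72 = -0.35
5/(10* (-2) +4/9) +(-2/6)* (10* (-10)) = 17465/528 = 33.08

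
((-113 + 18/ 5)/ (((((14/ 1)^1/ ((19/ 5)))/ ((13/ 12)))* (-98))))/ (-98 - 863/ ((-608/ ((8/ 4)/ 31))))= -79579201/ 23736174525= -0.00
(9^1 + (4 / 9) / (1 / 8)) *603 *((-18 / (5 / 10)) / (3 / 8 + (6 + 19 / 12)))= -6541344 / 191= -34247.87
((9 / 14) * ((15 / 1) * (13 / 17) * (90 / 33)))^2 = 404.44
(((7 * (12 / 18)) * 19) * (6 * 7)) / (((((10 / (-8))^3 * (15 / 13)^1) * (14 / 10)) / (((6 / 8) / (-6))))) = 55328 / 375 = 147.54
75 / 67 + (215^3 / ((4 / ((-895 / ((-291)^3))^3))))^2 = 268692192903114185000955019894274073565285747075 / 240031692326778966781003848840047628065063470512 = 1.12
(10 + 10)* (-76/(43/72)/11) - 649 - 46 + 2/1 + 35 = -420674/473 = -889.37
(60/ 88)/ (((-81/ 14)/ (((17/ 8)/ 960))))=-119/ 456192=-0.00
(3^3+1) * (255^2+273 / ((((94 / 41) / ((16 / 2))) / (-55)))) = 16624020 / 47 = 353702.55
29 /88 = 0.33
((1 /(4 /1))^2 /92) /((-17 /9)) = -9 /25024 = -0.00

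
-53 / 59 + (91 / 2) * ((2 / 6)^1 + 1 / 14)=12403 / 708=17.52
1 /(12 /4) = 0.33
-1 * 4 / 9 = -4 / 9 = -0.44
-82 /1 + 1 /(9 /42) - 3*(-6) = -178 /3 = -59.33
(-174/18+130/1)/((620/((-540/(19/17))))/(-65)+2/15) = 3590145/4567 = 786.11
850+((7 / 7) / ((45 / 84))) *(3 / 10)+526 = 34414 / 25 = 1376.56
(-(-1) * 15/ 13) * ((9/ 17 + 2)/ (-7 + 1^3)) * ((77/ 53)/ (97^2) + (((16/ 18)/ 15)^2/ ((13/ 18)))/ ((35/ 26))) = -25900921/ 14137492950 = -0.00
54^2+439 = 3355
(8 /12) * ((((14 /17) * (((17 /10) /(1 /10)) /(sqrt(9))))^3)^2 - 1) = 15057614 /2187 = 6885.05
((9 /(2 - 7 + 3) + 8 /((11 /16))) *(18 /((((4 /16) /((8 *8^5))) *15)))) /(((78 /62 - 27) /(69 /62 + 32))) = -84494516224 /7315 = -11550856.63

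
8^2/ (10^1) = 32/ 5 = 6.40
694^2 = 481636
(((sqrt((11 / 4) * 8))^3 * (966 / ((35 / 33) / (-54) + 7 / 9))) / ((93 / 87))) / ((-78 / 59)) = -1542795012 * sqrt(22) / 77779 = -93037.32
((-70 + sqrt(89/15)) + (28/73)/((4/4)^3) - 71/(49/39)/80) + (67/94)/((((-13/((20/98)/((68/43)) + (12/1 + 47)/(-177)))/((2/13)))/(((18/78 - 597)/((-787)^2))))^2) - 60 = -127.89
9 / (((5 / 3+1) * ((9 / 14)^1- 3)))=-63 / 44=-1.43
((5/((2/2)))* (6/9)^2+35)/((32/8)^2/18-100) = -335/892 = -0.38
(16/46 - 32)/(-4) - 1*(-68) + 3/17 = 29751/391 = 76.09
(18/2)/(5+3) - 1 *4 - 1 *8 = -87/8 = -10.88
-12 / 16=-3 / 4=-0.75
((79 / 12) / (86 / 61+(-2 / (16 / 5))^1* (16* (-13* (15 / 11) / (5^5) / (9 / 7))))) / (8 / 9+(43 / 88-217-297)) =-655986375 / 74267407222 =-0.01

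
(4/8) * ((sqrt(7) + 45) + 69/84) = sqrt(7)/2 + 1283/56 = 24.23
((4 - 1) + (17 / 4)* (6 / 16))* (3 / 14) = 63 / 64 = 0.98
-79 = -79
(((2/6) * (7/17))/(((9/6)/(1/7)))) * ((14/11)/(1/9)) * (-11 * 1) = -28/17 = -1.65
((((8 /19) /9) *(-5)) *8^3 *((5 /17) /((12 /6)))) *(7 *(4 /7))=-204800 /2907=-70.45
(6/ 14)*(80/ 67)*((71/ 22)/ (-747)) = -2840/ 1284591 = -0.00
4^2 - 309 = -293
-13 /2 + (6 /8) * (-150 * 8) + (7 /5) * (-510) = -3241 /2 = -1620.50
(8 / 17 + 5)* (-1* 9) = -837 / 17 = -49.24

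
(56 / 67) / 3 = 56 / 201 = 0.28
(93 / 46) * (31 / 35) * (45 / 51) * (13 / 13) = 8649 / 5474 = 1.58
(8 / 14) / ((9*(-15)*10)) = -2 / 4725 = -0.00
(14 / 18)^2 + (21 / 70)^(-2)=949 / 81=11.72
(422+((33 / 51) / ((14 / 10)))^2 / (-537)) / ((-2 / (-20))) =32090778290 / 7604457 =4220.00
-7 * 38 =-266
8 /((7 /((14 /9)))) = 16 /9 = 1.78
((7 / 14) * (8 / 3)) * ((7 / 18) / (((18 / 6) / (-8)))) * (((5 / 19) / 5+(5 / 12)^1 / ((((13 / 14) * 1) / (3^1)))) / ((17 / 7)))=-270872 / 340119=-0.80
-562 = -562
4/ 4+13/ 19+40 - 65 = -443/ 19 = -23.32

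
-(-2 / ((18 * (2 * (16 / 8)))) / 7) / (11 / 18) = 1 / 154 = 0.01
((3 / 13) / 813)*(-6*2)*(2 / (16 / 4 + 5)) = -0.00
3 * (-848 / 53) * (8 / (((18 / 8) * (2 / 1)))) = -256 / 3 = -85.33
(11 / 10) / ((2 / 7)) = 77 / 20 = 3.85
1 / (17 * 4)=1 / 68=0.01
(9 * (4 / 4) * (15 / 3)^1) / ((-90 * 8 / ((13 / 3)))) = -13 / 48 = -0.27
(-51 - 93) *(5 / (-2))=360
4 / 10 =2 / 5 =0.40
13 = 13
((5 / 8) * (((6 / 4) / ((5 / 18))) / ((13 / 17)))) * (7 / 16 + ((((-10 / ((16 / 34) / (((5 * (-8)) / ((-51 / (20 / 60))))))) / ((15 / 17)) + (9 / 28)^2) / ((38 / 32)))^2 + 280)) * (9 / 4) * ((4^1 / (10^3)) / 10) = 52872739735079 / 43268709120000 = 1.22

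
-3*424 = -1272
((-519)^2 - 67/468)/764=126060881/357552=352.57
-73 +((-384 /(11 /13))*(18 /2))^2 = 2018516351 /121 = 16681953.31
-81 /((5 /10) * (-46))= 81 /23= 3.52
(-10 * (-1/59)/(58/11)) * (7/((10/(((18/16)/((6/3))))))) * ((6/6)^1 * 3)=2079/54752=0.04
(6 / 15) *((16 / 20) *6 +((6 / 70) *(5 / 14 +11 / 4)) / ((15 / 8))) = 12108 / 6125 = 1.98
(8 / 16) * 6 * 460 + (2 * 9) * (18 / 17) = 1399.06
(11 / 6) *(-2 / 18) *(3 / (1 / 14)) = -8.56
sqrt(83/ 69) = sqrt(5727)/ 69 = 1.10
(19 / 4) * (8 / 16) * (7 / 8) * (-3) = -399 / 64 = -6.23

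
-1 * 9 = -9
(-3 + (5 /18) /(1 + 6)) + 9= 761 /126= 6.04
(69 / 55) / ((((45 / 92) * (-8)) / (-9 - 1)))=529 / 165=3.21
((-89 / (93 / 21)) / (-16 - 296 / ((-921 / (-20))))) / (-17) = -573783 / 10885712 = -0.05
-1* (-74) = 74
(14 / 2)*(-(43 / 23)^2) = -12943 / 529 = -24.47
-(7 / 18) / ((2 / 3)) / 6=-7 / 72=-0.10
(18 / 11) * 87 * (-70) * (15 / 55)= -328860 / 121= -2717.85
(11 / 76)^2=121 / 5776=0.02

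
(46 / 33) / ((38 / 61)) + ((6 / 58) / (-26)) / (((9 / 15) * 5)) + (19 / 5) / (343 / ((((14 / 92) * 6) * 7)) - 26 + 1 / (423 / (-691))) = 31005457573 / 13015027740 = 2.38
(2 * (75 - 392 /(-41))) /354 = 3467 /7257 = 0.48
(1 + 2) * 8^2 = 192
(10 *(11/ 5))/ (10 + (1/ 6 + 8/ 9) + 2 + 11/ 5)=1980/ 1373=1.44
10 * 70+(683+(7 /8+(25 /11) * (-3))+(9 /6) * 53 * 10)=191141 /88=2172.06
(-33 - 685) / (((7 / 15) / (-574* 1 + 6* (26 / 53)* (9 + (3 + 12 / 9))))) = 305243340 / 371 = 822758.33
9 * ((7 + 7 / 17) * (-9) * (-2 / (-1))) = -20412 / 17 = -1200.71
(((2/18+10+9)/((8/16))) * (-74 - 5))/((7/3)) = -27176/21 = -1294.10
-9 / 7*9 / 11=-81 / 77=-1.05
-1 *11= -11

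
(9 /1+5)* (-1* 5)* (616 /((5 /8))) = -68992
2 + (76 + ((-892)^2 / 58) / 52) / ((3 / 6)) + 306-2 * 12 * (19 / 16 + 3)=668895 / 754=887.13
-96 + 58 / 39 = -3686 / 39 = -94.51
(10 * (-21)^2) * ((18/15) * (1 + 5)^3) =1143072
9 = 9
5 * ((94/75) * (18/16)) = 141/20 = 7.05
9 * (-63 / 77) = -81 / 11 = -7.36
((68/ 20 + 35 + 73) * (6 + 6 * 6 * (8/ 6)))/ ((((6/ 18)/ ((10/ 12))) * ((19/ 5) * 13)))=75195/ 247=304.43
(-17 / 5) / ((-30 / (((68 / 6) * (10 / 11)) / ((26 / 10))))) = 578 / 1287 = 0.45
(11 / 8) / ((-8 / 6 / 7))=-231 / 32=-7.22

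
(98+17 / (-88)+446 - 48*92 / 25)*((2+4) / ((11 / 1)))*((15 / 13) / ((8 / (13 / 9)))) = 807767 / 19360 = 41.72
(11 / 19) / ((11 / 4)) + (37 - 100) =-1193 / 19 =-62.79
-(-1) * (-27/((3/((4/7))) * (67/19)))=-684/469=-1.46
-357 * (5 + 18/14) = -2244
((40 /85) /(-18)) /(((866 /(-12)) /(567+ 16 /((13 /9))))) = 20040 /95693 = 0.21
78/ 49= 1.59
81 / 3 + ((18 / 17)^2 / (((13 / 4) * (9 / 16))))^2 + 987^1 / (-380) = 132906047457 / 5363718620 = 24.78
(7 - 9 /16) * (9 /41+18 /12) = 11.07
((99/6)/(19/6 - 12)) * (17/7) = -1683/371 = -4.54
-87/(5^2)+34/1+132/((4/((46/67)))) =89071/1675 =53.18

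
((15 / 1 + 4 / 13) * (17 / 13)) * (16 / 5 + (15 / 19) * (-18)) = -3538618 / 16055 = -220.41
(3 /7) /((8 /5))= 0.27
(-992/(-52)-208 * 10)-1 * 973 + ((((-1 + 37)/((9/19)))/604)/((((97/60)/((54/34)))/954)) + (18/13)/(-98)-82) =-475521218708/158612363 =-2998.01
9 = 9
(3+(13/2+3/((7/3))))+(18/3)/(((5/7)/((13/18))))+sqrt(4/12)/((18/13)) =13*sqrt(3)/54+3539/210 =17.27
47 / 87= 0.54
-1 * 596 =-596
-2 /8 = -0.25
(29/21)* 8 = 232/21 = 11.05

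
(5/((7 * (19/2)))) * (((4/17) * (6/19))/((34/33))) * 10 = 39600/730303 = 0.05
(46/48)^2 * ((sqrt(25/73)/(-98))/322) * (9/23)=-5 * sqrt(73)/6409984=-0.00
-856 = -856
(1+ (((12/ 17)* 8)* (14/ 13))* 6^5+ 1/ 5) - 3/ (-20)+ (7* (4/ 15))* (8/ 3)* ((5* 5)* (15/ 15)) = 1886174023/ 39780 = 47415.13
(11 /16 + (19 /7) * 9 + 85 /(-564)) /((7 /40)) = 1971265 /13818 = 142.66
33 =33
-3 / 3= -1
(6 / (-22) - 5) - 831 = -9199 / 11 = -836.27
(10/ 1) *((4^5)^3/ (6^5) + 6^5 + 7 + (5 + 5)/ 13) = 4607965430/ 3159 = 1458678.52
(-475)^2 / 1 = 225625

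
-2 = -2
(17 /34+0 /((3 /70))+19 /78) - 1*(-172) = 6737 /39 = 172.74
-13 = -13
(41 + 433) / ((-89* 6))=-79 / 89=-0.89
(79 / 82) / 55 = 79 / 4510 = 0.02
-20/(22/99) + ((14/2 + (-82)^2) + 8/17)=112905/17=6641.47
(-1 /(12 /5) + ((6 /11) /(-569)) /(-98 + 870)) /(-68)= 6039953 /985717392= 0.01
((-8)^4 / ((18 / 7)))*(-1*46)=-659456 / 9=-73272.89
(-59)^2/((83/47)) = 163607/83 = 1971.17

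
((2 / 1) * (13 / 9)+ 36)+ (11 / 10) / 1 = 3599 / 90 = 39.99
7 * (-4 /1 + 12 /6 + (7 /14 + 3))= 21 /2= 10.50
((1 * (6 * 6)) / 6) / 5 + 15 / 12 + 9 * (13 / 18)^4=285689 / 58320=4.90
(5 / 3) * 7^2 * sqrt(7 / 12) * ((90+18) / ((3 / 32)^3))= 16056320 * sqrt(21) / 9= 8175477.98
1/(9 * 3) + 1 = 28/27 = 1.04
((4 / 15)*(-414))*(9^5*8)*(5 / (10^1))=-130380192 / 5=-26076038.40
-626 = -626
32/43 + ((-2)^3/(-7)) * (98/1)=4848/43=112.74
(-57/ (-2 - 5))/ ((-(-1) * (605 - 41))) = 19/ 1316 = 0.01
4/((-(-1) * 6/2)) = 4/3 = 1.33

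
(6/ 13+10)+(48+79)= 1787/ 13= 137.46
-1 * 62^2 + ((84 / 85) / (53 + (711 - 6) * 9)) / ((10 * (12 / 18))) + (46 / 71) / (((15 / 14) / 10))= -317551657883 / 82739850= -3837.95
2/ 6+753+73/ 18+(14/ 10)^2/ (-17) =5793143/ 7650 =757.27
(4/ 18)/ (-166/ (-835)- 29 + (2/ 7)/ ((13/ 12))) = -151970/ 19515771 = -0.01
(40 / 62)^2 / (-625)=-16 / 24025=-0.00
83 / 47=1.77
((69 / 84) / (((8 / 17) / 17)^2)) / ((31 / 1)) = 1920983 / 55552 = 34.58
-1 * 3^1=-3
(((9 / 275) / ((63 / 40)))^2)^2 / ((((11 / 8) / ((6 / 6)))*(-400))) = -2048 / 6041928921875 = -0.00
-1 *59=-59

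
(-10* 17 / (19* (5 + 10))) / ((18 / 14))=-238 / 513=-0.46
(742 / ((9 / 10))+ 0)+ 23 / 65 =482507 / 585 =824.80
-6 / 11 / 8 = -3 / 44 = -0.07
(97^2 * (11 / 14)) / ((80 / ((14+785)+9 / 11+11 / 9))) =106594561 / 1440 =74024.00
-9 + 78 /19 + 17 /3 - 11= -583 /57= -10.23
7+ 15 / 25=38 / 5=7.60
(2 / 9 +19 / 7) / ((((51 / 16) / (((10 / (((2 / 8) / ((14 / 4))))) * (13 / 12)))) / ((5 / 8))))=120250 / 1377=87.33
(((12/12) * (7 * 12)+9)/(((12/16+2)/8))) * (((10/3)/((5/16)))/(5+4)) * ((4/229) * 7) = 888832/22671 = 39.21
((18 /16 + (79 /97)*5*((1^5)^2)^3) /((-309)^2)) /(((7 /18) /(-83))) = -334739 /28814044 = -0.01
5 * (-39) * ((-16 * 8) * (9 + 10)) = 474240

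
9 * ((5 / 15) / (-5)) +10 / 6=16 / 15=1.07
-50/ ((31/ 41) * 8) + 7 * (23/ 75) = -56911/ 9300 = -6.12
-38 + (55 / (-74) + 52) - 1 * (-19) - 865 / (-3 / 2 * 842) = 3078791 / 93462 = 32.94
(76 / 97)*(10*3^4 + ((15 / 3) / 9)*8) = 557080 / 873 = 638.12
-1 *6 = -6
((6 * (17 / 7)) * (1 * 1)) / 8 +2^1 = 3.82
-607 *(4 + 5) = -5463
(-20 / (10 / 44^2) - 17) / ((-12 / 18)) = 11667 / 2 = 5833.50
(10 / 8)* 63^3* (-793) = -991436355 / 4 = -247859088.75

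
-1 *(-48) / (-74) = -24 / 37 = -0.65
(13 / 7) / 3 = 13 / 21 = 0.62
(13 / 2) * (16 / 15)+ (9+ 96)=1679 / 15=111.93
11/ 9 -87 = -85.78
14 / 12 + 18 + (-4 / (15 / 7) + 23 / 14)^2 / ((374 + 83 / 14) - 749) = 155977708 / 8138025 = 19.17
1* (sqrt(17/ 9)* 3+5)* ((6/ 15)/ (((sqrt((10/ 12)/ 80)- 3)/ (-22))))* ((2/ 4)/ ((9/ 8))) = 704* sqrt(102)/ 38835+704* sqrt(6)/ 7767+5632* sqrt(17)/ 4315+5632/ 863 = 12.31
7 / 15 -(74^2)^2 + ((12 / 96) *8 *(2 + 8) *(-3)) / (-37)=-16642548971 / 555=-29986574.72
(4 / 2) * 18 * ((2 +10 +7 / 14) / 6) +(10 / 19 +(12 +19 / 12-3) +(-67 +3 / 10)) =22127 / 1140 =19.41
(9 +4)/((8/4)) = 13/2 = 6.50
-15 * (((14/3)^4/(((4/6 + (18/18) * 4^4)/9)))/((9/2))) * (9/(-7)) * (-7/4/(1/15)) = -20580/11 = -1870.91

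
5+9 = 14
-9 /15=-3 /5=-0.60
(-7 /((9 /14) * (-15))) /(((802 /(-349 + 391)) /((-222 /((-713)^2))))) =-50764 /3057839535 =-0.00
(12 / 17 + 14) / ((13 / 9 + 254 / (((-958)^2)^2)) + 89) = 189515420931600 / 1165561953271211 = 0.16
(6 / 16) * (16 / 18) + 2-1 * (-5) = 22 / 3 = 7.33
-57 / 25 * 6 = -342 / 25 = -13.68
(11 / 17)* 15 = 165 / 17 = 9.71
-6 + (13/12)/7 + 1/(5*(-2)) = -2497/420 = -5.95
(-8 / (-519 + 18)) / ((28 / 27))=18 / 1169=0.02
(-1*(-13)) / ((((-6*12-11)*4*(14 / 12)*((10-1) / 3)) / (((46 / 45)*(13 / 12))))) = -0.01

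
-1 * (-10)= 10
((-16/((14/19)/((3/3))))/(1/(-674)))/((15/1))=975.70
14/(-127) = -14/127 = -0.11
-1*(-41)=41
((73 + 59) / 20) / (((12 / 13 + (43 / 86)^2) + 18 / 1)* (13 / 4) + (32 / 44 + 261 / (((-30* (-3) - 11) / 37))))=458832 / 12880685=0.04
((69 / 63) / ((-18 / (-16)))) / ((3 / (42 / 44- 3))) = -460 / 693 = -0.66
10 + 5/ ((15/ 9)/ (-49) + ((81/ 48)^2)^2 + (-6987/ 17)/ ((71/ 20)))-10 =-3419996160/ 73666385803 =-0.05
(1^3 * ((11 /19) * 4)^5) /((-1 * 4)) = -41229056 /2476099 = -16.65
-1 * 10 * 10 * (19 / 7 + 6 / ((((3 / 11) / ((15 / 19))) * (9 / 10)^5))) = -8410556300 / 2617839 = -3212.79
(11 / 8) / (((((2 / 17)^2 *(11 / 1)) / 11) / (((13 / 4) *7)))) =2260.07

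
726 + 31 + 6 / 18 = 2272 / 3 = 757.33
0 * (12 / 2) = 0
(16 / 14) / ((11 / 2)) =16 / 77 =0.21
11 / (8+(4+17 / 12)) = 132 / 161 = 0.82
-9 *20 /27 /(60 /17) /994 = -17 /8946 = -0.00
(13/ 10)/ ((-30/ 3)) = -13/ 100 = -0.13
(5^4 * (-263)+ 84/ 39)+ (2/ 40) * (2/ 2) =-42736927/ 260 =-164372.80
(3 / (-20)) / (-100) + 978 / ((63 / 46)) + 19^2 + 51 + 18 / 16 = 47343313 / 42000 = 1127.22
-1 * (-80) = 80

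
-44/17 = -2.59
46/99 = 0.46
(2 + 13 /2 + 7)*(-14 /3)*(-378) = 27342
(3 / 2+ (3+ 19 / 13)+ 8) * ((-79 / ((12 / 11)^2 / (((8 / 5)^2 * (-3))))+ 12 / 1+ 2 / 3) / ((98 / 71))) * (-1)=-24046209 / 4550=-5284.88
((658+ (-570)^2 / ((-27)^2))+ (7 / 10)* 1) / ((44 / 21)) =6261829 / 11880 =527.09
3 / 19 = 0.16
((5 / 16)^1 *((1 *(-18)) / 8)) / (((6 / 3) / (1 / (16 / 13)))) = -585 / 2048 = -0.29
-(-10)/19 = 10/19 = 0.53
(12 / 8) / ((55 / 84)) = 126 / 55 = 2.29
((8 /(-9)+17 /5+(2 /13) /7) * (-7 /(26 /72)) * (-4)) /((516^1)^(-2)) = 44189975808 /845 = 52295829.36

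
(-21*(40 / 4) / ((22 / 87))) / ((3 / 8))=-24360 / 11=-2214.55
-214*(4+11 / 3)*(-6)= 9844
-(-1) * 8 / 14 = 4 / 7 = 0.57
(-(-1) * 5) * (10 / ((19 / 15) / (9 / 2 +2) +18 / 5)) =975 / 74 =13.18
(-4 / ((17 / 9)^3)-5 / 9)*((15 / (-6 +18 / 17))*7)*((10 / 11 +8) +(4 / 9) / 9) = 92172145 / 421362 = 218.75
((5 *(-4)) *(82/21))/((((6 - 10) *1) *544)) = 205/5712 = 0.04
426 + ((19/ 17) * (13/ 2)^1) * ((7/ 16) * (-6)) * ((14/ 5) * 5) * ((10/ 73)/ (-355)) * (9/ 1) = 150467925/ 352444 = 426.93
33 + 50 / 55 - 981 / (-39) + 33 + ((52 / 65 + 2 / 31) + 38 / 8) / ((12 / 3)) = 33146983 / 354640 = 93.47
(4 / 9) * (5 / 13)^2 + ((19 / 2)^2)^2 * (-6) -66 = -48936.31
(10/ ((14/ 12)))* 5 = 42.86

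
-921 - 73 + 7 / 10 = -993.30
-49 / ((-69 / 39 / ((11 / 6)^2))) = 77077 / 828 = 93.09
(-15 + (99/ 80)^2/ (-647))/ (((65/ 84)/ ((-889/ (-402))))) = -386583967623/ 9016592000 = -42.87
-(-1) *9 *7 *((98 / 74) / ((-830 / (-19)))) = 58653 / 30710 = 1.91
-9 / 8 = -1.12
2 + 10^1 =12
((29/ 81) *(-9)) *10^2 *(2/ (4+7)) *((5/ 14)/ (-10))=2.09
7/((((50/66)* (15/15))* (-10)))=-231/250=-0.92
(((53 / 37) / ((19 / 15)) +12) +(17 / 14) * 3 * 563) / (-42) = -6771491 / 137788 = -49.14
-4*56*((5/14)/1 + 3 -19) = 3504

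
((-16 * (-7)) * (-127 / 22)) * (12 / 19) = -85344 / 209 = -408.34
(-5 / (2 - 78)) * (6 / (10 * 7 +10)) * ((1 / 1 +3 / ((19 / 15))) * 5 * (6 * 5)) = 900 / 361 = 2.49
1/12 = 0.08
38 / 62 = 0.61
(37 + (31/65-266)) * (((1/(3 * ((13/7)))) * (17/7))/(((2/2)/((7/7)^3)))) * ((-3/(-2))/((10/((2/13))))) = -126259/54925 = -2.30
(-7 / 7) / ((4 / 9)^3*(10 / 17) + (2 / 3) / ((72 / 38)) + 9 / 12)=-49572 / 57181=-0.87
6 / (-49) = -6 / 49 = -0.12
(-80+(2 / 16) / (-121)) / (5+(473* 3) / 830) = -32138015 / 2695396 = -11.92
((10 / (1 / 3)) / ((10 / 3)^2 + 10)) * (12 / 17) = 1.00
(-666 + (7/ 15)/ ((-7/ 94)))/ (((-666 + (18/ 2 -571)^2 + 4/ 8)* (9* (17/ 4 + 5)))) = -80672/ 3148633215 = -0.00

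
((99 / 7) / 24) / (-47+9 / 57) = -627 / 49840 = -0.01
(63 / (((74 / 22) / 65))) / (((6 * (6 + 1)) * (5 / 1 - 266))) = -0.11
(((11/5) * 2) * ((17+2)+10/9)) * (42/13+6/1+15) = 27874/13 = 2144.15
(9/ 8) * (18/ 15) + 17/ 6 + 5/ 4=163/ 30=5.43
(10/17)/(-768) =-5/6528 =-0.00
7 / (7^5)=1 / 2401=0.00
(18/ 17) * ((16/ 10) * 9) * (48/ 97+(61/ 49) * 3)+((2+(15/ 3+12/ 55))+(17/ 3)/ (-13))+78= 5174250922/ 34663629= 149.27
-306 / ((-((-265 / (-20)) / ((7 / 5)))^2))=239904 / 70225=3.42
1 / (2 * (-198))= -1 / 396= -0.00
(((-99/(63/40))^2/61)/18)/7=96800/188307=0.51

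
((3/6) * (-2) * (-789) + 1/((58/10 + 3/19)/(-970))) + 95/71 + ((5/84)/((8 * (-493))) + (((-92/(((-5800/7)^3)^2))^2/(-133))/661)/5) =25602813067738587174511784711502279999992496789811956612553/40799421500990364927641416600320000000000000000000000000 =627.53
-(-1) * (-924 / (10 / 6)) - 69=-3117 / 5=-623.40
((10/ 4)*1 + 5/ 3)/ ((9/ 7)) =175/ 54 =3.24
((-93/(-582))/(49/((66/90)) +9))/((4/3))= 341/215728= 0.00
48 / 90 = 8 / 15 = 0.53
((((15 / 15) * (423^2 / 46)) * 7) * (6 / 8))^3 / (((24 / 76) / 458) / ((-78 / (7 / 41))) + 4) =41010505837080432261459669 / 19262308498688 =2129054564766.93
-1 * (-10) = 10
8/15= 0.53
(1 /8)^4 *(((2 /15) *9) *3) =9 /10240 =0.00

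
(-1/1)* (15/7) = -15/7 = -2.14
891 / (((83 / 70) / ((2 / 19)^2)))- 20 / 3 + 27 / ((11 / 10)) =25911010 / 988779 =26.21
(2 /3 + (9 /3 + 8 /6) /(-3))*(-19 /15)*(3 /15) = 0.20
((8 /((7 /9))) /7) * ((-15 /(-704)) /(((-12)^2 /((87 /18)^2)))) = 4205 /827904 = 0.01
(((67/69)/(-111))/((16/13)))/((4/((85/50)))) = -14807/4901760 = -0.00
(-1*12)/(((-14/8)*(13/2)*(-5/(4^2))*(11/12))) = -18432/5005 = -3.68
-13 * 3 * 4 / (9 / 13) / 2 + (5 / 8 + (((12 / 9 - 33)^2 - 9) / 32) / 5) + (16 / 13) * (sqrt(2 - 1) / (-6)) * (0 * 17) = -38099 / 360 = -105.83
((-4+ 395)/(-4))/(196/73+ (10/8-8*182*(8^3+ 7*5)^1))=28543/232556995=0.00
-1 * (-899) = 899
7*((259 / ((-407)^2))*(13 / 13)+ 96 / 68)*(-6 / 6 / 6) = -752969 / 456654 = -1.65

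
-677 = -677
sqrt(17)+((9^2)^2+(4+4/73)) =sqrt(17)+479249/73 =6569.18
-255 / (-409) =255 / 409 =0.62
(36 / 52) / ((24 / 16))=6 / 13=0.46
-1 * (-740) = 740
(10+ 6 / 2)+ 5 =18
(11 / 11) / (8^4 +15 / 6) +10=81972 / 8197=10.00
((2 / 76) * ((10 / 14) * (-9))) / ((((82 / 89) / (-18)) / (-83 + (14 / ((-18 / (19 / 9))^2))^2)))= -6356880911135 / 23183582184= -274.20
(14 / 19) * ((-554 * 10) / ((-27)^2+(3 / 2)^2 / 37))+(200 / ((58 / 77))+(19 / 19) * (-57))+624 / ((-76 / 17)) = 3765731965 / 59453451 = 63.34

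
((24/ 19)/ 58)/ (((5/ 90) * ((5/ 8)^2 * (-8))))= -1728/ 13775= -0.13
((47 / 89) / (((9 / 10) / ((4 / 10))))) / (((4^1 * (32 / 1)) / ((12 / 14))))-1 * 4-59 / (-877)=-103097677 / 26225808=-3.93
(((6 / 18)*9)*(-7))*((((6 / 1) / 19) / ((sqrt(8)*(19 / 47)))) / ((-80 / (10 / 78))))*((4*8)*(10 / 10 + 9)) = 9870*sqrt(2) / 4693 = 2.97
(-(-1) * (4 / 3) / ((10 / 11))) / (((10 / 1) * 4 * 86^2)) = 11 / 2218800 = 0.00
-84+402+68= 386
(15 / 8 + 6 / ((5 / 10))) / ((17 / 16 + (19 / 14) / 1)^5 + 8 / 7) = 0.17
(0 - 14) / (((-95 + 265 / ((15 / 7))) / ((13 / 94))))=-273 / 4042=-0.07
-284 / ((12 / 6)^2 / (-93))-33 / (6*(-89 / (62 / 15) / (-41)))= 8801024 / 1335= 6592.53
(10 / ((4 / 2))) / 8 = 5 / 8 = 0.62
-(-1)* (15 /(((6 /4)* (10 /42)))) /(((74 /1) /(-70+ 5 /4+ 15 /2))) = -34.76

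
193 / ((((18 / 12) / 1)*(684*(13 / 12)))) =386 / 2223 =0.17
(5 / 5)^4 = 1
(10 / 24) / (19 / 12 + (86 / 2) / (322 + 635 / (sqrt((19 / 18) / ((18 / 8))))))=141944645 / 532543363 -14744700 * sqrt(38) / 10118323897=0.26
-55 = -55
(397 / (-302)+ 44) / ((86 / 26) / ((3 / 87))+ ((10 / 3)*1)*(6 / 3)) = 502749 / 1208302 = 0.42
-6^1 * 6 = -36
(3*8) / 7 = 24 / 7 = 3.43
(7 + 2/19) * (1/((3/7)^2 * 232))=735/4408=0.17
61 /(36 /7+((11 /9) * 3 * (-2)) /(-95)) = 121695 /10414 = 11.69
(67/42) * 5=335/42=7.98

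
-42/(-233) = 42/233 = 0.18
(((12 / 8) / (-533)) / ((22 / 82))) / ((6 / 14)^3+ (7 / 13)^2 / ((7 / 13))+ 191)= -343 / 6265754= -0.00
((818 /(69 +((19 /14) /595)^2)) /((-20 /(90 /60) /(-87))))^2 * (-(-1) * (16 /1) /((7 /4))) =1254092524164078851044800 /22923358825939160521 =54708.06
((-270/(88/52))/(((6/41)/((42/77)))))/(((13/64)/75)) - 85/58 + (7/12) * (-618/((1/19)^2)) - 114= -1227540183/3509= -349826.21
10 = 10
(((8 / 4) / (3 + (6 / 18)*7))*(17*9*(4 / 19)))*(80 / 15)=1224 / 19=64.42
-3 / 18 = -0.17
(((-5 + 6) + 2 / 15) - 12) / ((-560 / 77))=1793 / 1200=1.49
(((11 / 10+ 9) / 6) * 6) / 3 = 101 / 30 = 3.37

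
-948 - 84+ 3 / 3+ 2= -1029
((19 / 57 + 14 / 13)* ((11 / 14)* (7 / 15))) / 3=121 / 702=0.17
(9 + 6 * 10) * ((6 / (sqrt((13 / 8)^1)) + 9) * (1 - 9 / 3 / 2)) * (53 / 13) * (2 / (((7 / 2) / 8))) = -526608 / 91 - 702144 * sqrt(26) / 1183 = -8813.31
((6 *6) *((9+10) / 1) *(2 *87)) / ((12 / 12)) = 119016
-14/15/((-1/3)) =14/5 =2.80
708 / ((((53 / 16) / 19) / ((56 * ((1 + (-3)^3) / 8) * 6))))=-235033344 / 53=-4434591.40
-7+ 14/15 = -91/15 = -6.07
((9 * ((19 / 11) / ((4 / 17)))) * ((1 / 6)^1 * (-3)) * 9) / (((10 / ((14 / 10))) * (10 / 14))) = -1281987 / 22000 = -58.27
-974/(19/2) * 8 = -15584/19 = -820.21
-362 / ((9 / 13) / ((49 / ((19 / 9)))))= -230594 / 19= -12136.53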